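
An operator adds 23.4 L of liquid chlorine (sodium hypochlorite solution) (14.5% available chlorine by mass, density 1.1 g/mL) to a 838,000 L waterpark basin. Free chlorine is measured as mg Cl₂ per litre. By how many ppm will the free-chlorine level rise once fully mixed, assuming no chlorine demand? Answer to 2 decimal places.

Mass of solution: 23.4 L × 1000 mL/L × 1.1 g/mL = 25,740 g.
Available chlorine delivered: 25,740 g × 0.145 = 3732 g as Cl₂.
Concentration rise: 3732 g / 838,000 L = 4.454 mg/L = 4.45 ppm.

4.45 ppm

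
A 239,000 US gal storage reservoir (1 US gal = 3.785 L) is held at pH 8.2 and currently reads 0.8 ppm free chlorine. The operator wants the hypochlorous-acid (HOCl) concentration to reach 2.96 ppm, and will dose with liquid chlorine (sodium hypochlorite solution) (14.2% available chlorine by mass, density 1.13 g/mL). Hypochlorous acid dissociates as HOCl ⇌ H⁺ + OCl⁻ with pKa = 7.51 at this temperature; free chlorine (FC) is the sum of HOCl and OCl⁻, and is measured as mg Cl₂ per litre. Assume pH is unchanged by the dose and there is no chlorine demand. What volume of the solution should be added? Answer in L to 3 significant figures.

93.9 L

Volume: 239,000 US gal × 3.785 L/gal = 904,615 L.
[OCl⁻]/[HOCl] = 10^(pH − pKa) = 10^(8.2 − 7.51) = 4.898; fraction as HOCl = 1/(1 + 4.898) = 0.1696.
Free chlorine required for 2.96 ppm HOCl: 2.96 / 0.1696 = 17.46 ppm.
FC to add: 17.46 − 0.8 = 16.66 mg/L as Cl₂.
Cl₂ equivalent: 16.66 mg/L × 904,615 L = 15,070 g.
Product at 14.2% available Cl: 15,070 / 0.142 = 106,100 g.
Volume: 106,100 g ÷ 1.13 g/mL = 93,910 mL.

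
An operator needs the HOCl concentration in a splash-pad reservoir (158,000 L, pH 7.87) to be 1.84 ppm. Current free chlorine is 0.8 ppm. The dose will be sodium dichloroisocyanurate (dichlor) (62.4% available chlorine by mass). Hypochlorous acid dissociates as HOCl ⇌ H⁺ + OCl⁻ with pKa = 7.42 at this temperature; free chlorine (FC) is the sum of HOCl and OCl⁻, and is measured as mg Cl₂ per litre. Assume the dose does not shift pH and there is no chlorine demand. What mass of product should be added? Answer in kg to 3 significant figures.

[OCl⁻]/[HOCl] = 10^(pH − pKa) = 10^(7.87 − 7.42) = 2.818; fraction as HOCl = 1/(1 + 2.818) = 0.2619.
Free chlorine required for 1.84 ppm HOCl: 1.84 / 0.2619 = 7.026 ppm.
FC to add: 7.026 − 0.8 = 6.226 mg/L as Cl₂.
Cl₂ equivalent: 6.226 mg/L × 158,000 L = 983.7 g.
Product at 62.4% available Cl: 983.7 / 0.624 = 1576 g.

1.58 kg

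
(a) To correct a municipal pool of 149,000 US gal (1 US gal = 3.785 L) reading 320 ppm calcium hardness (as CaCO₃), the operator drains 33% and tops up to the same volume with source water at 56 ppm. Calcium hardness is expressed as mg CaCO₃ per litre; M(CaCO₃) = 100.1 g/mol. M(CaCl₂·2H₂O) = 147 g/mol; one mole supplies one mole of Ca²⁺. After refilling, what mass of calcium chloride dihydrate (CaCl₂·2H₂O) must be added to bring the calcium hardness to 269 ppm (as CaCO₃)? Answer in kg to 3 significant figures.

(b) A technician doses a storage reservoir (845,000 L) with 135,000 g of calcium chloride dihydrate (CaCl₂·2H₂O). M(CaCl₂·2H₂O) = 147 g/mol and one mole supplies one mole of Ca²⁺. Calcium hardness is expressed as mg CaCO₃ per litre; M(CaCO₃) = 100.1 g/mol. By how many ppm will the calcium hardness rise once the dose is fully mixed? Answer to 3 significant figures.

(a) Volume: 149,000 US gal × 3.785 L/gal = 563,965 L.
(a) After draining 33% and refilling: 320 × 0.67 + 56 × 0.33 = 232.88 ppm.
(a) Deficit to target: 269 − 232.88 = 36.12 mg/L.
(a) As CaCO₃: 36.12 mg/L × 563,965 L = 20,370 g; ÷ 100.1 = 203.5 mol Ca²⁺.
(a) Mass: 203.5 × 147 = 29,910 g.

(b) Moles of Ca²⁺: 135,000 g ÷ 147 g/mol = 918.4 mol.
(b) As CaCO₃: 918.4 mol × 100.1 g/mol = 91,930 g.
(b) Rise: 91,930 g / 845,000 L × 1000 = 108.8 mg/L.

(a) 29.9 kg; (b) 109 ppm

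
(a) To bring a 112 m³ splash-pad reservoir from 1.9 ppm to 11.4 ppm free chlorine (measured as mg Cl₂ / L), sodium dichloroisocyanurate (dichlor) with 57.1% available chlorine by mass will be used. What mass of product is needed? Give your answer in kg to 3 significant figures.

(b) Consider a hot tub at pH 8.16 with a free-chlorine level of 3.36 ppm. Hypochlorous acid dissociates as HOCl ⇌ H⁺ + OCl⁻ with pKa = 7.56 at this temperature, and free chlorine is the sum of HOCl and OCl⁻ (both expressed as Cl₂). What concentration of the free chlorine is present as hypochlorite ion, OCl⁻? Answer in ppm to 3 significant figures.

(a) 1.86 kg; (b) 2.69 ppm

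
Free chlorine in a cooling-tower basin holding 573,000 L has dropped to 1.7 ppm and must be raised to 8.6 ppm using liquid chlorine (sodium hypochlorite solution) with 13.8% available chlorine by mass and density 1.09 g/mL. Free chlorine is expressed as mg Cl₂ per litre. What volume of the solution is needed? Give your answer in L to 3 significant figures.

26.3 L

Chlorine deficit: 8.6 − 1.7 = 6.9 ppm = 6.9 mg/L as Cl₂.
Cl₂ equivalent needed: 6.9 mg/L × 573,000 L = 3,954,000 mg = 3954 g.
Product at 13.8% available chlorine: 3954 / 0.138 = 28,650 g.
Volume at density 1.09 g/mL: 28,650 g ÷ 1.09 g/mL = 26,280 mL.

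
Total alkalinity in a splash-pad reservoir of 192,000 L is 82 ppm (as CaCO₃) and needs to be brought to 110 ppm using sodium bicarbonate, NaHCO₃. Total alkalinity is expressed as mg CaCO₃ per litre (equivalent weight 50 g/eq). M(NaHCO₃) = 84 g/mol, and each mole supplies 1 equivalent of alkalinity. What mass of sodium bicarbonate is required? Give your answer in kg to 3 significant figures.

Alkalinity to add: (110 − 82) = 28 mg/L as CaCO₃ × 192,000 L = 5376 g as CaCO₃.
Equivalents: 5376 g ÷ 50 g/eq = 107.5 eq.
NaHCO₃ supplies 1 eq per mole → 107.5 mol.
Mass: 107.5 mol × 84 g/mol = 9032 g.

9.03 kg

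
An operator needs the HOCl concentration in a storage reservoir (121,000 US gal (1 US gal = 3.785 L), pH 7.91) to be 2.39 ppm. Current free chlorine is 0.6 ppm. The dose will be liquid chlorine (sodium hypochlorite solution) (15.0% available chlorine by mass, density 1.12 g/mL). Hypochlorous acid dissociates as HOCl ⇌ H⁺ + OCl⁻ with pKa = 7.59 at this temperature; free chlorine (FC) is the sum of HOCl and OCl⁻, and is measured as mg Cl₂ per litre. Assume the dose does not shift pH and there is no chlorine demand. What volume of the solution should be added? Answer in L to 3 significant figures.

Volume: 121,000 US gal × 3.785 L/gal = 457,985 L.
[OCl⁻]/[HOCl] = 10^(pH − pKa) = 10^(7.91 − 7.59) = 2.089; fraction as HOCl = 1/(1 + 2.089) = 0.3237.
Free chlorine required for 2.39 ppm HOCl: 2.39 / 0.3237 = 7.383 ppm.
FC to add: 7.383 − 0.6 = 6.783 mg/L as Cl₂.
Cl₂ equivalent: 6.783 mg/L × 457,985 L = 3107 g.
Product at 15.0% available Cl: 3107 / 0.15 = 20,710 g.
Volume: 20,710 g ÷ 1.12 g/mL = 18,490 mL.

18.5 L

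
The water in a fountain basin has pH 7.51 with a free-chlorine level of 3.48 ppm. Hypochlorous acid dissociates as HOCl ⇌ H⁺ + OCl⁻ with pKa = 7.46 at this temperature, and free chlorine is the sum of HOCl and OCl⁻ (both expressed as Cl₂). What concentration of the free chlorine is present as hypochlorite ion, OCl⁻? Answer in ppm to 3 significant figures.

[OCl⁻]/[HOCl] = 10^(pH − pKa) = 10^(7.51 − 7.46) = 10^0.05 = 1.122.
Fraction as HOCl = 1 / (1 + 1.122) = 0.4712.
OCl⁻ = (1 − 0.4712) × 3.48 ppm = 1.84 ppm.

1.84 ppm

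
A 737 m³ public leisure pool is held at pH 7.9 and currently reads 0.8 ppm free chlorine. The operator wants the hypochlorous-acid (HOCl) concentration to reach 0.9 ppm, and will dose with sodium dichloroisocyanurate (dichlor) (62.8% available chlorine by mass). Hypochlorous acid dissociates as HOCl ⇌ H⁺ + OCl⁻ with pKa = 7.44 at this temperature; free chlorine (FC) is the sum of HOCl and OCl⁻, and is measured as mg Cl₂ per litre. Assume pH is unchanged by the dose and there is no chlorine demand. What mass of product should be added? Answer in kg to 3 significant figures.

3.16 kg

Volume: 737 m³ = 737,000 L.
[OCl⁻]/[HOCl] = 10^(pH − pKa) = 10^(7.9 − 7.44) = 2.884; fraction as HOCl = 1/(1 + 2.884) = 0.2575.
Free chlorine required for 0.9 ppm HOCl: 0.9 / 0.2575 = 3.496 ppm.
FC to add: 3.496 − 0.8 = 2.696 mg/L as Cl₂.
Cl₂ equivalent: 2.696 mg/L × 737,000 L = 1987 g.
Product at 62.8% available Cl: 1987 / 0.628 = 3164 g.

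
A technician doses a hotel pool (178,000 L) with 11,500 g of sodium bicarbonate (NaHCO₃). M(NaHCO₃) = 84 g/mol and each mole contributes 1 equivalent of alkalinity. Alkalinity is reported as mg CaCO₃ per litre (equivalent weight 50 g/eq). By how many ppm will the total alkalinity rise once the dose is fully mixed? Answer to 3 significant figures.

38.5 ppm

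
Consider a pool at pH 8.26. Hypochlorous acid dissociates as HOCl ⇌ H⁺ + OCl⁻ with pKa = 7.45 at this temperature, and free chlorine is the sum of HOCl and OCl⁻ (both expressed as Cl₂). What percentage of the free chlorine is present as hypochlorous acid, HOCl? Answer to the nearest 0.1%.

[OCl⁻]/[HOCl] = 10^(pH − pKa) = 10^(8.26 − 7.45) = 10^0.81 = 6.457.
Fraction as HOCl = 1 / (1 + 6.457) = 0.1341.

13.4%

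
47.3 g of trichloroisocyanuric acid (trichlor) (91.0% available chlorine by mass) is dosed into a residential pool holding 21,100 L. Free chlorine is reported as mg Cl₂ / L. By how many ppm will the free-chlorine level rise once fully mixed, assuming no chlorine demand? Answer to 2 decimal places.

2.04 ppm

Available chlorine delivered: 47.3 g × 0.91 = 43.04 g as Cl₂.
Concentration rise: 43.04 g / 21,100 L = 2.04 mg/L = 2.04 ppm.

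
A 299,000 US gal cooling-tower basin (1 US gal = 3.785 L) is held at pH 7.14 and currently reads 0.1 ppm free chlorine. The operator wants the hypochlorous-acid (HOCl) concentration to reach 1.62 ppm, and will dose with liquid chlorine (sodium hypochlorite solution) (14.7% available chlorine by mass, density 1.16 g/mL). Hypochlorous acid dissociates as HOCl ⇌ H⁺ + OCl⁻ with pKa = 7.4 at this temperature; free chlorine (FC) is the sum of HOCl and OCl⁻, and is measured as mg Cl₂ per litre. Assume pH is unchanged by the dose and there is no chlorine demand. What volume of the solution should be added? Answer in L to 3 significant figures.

Volume: 299,000 US gal × 3.785 L/gal = 1,131,715 L.
[OCl⁻]/[HOCl] = 10^(pH − pKa) = 10^(7.14 − 7.4) = 0.5495; fraction as HOCl = 1/(1 + 0.5495) = 0.6454.
Free chlorine required for 1.62 ppm HOCl: 1.62 / 0.6454 = 2.51 ppm.
FC to add: 2.51 − 0.1 = 2.41 mg/L as Cl₂.
Cl₂ equivalent: 2.41 mg/L × 1,131,715 L = 2728 g.
Product at 14.7% available Cl: 2728 / 0.147 = 18,560 g.
Volume: 18,560 g ÷ 1.16 g/mL = 16,000 mL.

16.0 L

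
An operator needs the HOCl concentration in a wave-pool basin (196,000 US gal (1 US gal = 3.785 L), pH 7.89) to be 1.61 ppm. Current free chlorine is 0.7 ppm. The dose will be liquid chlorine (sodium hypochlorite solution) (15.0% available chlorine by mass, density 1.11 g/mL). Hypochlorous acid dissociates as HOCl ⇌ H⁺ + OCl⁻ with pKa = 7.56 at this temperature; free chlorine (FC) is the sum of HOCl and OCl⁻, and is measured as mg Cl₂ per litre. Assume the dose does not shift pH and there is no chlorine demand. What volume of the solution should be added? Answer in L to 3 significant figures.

19.4 L

Volume: 196,000 US gal × 3.785 L/gal = 741,860 L.
[OCl⁻]/[HOCl] = 10^(pH − pKa) = 10^(7.89 − 7.56) = 2.138; fraction as HOCl = 1/(1 + 2.138) = 0.3187.
Free chlorine required for 1.61 ppm HOCl: 1.61 / 0.3187 = 5.052 ppm.
FC to add: 5.052 − 0.7 = 4.352 mg/L as Cl₂.
Cl₂ equivalent: 4.352 mg/L × 741,860 L = 3229 g.
Product at 15.0% available Cl: 3229 / 0.15 = 21,520 g.
Volume: 21,520 g ÷ 1.11 g/mL = 19,390 mL.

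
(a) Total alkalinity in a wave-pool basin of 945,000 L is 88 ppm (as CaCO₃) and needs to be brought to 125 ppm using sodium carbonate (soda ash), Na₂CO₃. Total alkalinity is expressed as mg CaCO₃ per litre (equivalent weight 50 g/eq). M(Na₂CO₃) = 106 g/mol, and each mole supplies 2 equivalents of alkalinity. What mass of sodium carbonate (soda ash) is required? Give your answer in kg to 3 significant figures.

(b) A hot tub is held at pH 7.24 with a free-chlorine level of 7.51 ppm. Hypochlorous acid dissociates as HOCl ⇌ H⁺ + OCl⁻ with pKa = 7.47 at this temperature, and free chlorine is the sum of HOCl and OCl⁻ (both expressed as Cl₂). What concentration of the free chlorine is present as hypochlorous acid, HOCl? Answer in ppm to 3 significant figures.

(a) 37.1 kg; (b) 4.73 ppm

(a) Alkalinity to add: (125 − 88) = 37 mg/L as CaCO₃ × 945,000 L = 34,960 g as CaCO₃.
(a) Equivalents: 34,960 g ÷ 50 g/eq = 699.3 eq.
(a) Each mole of Na₂CO₃ supplies 2 eq, so 699.3 / 2 = 349.6 mol.
(a) Mass: 349.6 mol × 106 g/mol = 37,060 g.

(b) [OCl⁻]/[HOCl] = 10^(pH − pKa) = 10^(7.24 − 7.47) = 10^-0.23 = 0.5888.
(b) Fraction as HOCl = 1 / (1 + 0.5888) = 0.6294.
(b) HOCl = 0.6294 × 7.51 ppm = 4.727 ppm.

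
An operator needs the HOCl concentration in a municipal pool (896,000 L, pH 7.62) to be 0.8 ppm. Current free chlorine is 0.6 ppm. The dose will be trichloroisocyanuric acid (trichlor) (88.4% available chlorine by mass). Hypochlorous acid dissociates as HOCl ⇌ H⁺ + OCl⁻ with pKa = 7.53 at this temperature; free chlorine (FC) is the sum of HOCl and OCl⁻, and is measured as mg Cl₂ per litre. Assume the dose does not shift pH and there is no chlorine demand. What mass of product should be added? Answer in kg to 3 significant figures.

1.20 kg

[OCl⁻]/[HOCl] = 10^(pH − pKa) = 10^(7.62 − 7.53) = 1.23; fraction as HOCl = 1/(1 + 1.23) = 0.4484.
Free chlorine required for 0.8 ppm HOCl: 0.8 / 0.4484 = 1.784 ppm.
FC to add: 1.784 − 0.6 = 1.184 mg/L as Cl₂.
Cl₂ equivalent: 1.184 mg/L × 896,000 L = 1061 g.
Product at 88.4% available Cl: 1061 / 0.884 = 1200 g.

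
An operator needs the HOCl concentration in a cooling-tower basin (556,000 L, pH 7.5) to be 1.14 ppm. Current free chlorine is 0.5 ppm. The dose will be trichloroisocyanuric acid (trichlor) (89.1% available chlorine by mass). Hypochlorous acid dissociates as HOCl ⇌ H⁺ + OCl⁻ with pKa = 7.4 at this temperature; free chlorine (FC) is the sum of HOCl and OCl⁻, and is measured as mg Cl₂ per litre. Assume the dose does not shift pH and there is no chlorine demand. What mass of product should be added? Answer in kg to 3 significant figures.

[OCl⁻]/[HOCl] = 10^(pH − pKa) = 10^(7.5 − 7.4) = 1.259; fraction as HOCl = 1/(1 + 1.259) = 0.4427.
Free chlorine required for 1.14 ppm HOCl: 1.14 / 0.4427 = 2.575 ppm.
FC to add: 2.575 − 0.5 = 2.075 mg/L as Cl₂.
Cl₂ equivalent: 2.075 mg/L × 556,000 L = 1154 g.
Product at 89.1% available Cl: 1154 / 0.891 = 1295 g.

1.29 kg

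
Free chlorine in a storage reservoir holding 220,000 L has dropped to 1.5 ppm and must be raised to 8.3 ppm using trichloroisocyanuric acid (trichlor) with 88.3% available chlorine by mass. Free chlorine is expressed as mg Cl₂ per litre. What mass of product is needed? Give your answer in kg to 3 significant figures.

Chlorine deficit: 8.3 − 1.5 = 6.8 ppm = 6.8 mg/L as Cl₂.
Cl₂ equivalent needed: 6.8 mg/L × 220,000 L = 1,496,000 mg = 1496 g.
Product at 88.3% available chlorine: 1496 / 0.883 = 1694 g.

1.69 kg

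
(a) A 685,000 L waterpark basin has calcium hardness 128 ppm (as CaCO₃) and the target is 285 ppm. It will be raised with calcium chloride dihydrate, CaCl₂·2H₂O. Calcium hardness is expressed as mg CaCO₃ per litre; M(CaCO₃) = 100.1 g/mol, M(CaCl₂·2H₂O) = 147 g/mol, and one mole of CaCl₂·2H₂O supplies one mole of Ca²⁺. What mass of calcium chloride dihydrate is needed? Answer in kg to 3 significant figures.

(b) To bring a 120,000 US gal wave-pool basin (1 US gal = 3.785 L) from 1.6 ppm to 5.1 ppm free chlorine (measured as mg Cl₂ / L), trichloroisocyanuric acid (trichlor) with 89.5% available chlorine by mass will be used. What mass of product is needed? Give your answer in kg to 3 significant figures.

(a) 158 kg; (b) 1.78 kg

(a) Hardness to add: (285 − 128) = 157 mg/L as CaCO₃ × 685,000 L = 107,500 g as CaCO₃.
(a) Moles of Ca²⁺ (1 mol Ca²⁺ ≡ 1 mol CaCO₃): 107,500 / 100.1 g/mol = 1074 mol.
(a) Mass of CaCl₂·2H₂O: 1074 × 147 = 157,900 g.

(b) Volume: 120,000 US gal × 3.785 L/gal = 454,200 L.
(b) Chlorine deficit: 5.1 − 1.6 = 3.5 ppm = 3.5 mg/L as Cl₂.
(b) Cl₂ equivalent needed: 3.5 mg/L × 454,200 L = 1,590,000 mg = 1590 g.
(b) Product at 89.5% available chlorine: 1590 / 0.895 = 1776 g.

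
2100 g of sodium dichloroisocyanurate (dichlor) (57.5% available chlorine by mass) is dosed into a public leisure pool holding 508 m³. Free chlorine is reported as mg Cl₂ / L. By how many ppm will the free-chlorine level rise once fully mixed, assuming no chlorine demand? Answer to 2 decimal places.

Volume: 508 m³ = 508,000 L.
Available chlorine delivered: 2100 g × 0.575 = 1208 g as Cl₂.
Concentration rise: 1208 g / 508,000 L = 2.377 mg/L = 2.38 ppm.

2.38 ppm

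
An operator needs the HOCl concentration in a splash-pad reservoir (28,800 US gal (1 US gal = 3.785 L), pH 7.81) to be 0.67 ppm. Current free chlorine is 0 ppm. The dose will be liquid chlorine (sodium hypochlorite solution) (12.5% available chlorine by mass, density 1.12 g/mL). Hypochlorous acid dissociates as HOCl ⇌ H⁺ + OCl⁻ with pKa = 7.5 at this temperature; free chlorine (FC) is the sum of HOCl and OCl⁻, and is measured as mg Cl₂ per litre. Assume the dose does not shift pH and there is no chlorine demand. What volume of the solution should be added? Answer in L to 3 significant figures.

Volume: 28,800 US gal × 3.785 L/gal = 109,008 L.
[OCl⁻]/[HOCl] = 10^(pH − pKa) = 10^(7.81 − 7.5) = 2.042; fraction as HOCl = 1/(1 + 2.042) = 0.3288.
Free chlorine required for 0.67 ppm HOCl: 0.67 / 0.3288 = 2.038 ppm.
FC to add: 2.038 − 0 = 2.038 mg/L as Cl₂.
Cl₂ equivalent: 2.038 mg/L × 109,008 L = 222.2 g.
Product at 12.5% available Cl: 222.2 / 0.125 = 1777 g.
Volume: 1777 g ÷ 1.12 g/mL = 1587 mL.

1.59 L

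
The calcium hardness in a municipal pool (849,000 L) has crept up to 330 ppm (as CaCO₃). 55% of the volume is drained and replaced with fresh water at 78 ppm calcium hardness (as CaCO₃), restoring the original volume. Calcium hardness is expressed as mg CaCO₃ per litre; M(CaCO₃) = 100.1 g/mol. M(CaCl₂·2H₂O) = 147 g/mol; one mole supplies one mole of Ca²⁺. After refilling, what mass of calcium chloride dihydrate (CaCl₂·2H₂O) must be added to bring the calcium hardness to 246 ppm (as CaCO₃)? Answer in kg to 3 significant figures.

After draining 55% and refilling: 330 × 0.45 + 78 × 0.55 = 191.4 ppm.
Deficit to target: 246 − 191.4 = 54.6 mg/L.
As CaCO₃: 54.6 mg/L × 849,000 L = 46,360 g; ÷ 100.1 = 463.1 mol Ca²⁺.
Mass: 463.1 × 147 = 68,070 g.

68.1 kg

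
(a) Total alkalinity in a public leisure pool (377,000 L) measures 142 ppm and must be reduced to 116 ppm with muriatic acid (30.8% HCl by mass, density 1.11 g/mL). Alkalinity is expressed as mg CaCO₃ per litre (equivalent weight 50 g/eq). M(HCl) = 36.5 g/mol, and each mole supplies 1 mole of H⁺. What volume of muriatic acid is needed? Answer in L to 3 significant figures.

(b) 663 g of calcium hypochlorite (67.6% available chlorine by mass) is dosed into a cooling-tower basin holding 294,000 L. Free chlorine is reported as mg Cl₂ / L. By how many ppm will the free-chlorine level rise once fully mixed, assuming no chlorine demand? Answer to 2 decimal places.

(a) Alkalinity to neutralize: (142 − 116) = 26 mg/L as CaCO₃ × 377,000 L = 9802 g as CaCO₃.
(a) Equivalents of H⁺ required: 9802 ÷ 50 g/eq = 196 eq = 196 mol HCl.
(a) Mass of HCl: 196 × 36.5 = 7155 g.
(a) Mass of 30.8% solution: 7155 / 0.308 = 23,230 g.
(a) Volume: 23,230 g ÷ 1.11 g/mL = 20,930 mL.

(b) Available chlorine delivered: 663 g × 0.676 = 448.2 g as Cl₂.
(b) Concentration rise: 448.2 g / 294,000 L = 1.524 mg/L = 1.52 ppm.

(a) 20.9 L; (b) 1.52 ppm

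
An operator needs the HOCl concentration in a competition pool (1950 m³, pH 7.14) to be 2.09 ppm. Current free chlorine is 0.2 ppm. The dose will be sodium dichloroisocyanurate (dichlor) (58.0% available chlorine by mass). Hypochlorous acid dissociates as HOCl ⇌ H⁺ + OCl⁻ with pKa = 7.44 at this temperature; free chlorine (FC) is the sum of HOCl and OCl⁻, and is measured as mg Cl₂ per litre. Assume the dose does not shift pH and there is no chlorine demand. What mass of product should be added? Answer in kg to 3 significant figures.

9.88 kg

Volume: 1950 m³ = 1,950,000 L.
[OCl⁻]/[HOCl] = 10^(pH − pKa) = 10^(7.14 − 7.44) = 0.5012; fraction as HOCl = 1/(1 + 0.5012) = 0.6661.
Free chlorine required for 2.09 ppm HOCl: 2.09 / 0.6661 = 3.137 ppm.
FC to add: 3.137 − 0.2 = 2.937 mg/L as Cl₂.
Cl₂ equivalent: 2.937 mg/L × 1,950,000 L = 5728 g.
Product at 58.0% available Cl: 5728 / 0.58 = 9876 g.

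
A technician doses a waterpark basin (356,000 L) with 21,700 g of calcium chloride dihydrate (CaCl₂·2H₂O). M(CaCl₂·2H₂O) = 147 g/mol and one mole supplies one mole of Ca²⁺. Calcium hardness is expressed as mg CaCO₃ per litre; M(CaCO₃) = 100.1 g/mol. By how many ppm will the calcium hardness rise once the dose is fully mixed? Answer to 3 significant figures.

41.5 ppm

Moles of Ca²⁺: 21,700 g ÷ 147 g/mol = 147.6 mol.
As CaCO₃: 147.6 mol × 100.1 g/mol = 14,780 g.
Rise: 14,780 g / 356,000 L × 1000 = 41.51 mg/L.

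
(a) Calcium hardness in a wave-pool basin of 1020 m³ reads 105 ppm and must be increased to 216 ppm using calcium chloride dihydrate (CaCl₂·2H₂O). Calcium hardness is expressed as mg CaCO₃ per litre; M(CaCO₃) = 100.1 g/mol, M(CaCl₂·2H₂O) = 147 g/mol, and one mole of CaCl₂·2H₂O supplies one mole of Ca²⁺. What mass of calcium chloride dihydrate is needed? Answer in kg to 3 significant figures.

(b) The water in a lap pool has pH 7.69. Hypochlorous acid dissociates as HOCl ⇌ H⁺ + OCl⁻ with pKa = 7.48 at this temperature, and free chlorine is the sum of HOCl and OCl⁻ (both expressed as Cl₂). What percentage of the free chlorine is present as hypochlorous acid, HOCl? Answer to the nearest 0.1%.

(a) 166 kg; (b) 38.1%

(a) Volume: 1020 m³ = 1,020,000 L.
(a) Hardness to add: (216 − 105) = 111 mg/L as CaCO₃ × 1,020,000 L = 113,200 g as CaCO₃.
(a) Moles of Ca²⁺ (1 mol Ca²⁺ ≡ 1 mol CaCO₃): 113,200 / 100.1 g/mol = 1131 mol.
(a) Mass of CaCl₂·2H₂O: 1131 × 147 = 166,300 g.

(b) [OCl⁻]/[HOCl] = 10^(pH − pKa) = 10^(7.69 − 7.48) = 10^0.21 = 1.622.
(b) Fraction as HOCl = 1 / (1 + 1.622) = 0.3814.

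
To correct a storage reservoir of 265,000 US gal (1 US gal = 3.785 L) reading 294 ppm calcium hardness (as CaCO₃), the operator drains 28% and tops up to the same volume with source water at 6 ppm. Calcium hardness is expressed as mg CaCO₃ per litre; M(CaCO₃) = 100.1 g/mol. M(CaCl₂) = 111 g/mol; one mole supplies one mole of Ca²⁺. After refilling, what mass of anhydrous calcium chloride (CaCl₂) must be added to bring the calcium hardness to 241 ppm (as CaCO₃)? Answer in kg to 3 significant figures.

Volume: 265,000 US gal × 3.785 L/gal = 1,003,025 L.
After draining 28% and refilling: 294 × 0.72 + 6 × 0.28 = 213.36 ppm.
Deficit to target: 241 − 213.36 = 27.64 mg/L.
As CaCO₃: 27.64 mg/L × 1,003,025 L = 27,720 g; ÷ 100.1 = 277 mol Ca²⁺.
Mass: 277 × 111 = 30,740 g.

30.7 kg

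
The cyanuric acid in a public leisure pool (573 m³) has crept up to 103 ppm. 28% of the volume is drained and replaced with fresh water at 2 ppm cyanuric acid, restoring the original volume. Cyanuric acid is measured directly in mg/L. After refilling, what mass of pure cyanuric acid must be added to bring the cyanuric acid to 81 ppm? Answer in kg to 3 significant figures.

3.60 kg

Volume: 573 m³ = 573,000 L.
After draining 28% and refilling: 103 × 0.72 + 2 × 0.28 = 74.72 ppm.
Deficit to target: 81 − 74.72 = 6.28 mg/L.
Mass: 6.28 mg/L × 573,000 L = 3598 g cyanuric acid.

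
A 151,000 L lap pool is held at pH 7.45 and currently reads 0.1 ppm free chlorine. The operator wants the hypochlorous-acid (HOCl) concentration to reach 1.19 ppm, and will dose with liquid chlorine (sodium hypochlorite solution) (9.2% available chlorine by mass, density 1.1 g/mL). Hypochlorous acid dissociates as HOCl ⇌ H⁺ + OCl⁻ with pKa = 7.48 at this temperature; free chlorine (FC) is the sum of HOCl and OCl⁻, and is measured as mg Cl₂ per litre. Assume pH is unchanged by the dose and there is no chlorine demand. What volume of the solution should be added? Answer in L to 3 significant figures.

[OCl⁻]/[HOCl] = 10^(pH − pKa) = 10^(7.45 − 7.48) = 0.9333; fraction as HOCl = 1/(1 + 0.9333) = 0.5173.
Free chlorine required for 1.19 ppm HOCl: 1.19 / 0.5173 = 2.301 ppm.
FC to add: 2.301 − 0.1 = 2.201 mg/L as Cl₂.
Cl₂ equivalent: 2.201 mg/L × 151,000 L = 332.3 g.
Product at 9.2% available Cl: 332.3 / 0.092 = 3612 g.
Volume: 3612 g ÷ 1.1 g/mL = 3283 mL.

3.28 L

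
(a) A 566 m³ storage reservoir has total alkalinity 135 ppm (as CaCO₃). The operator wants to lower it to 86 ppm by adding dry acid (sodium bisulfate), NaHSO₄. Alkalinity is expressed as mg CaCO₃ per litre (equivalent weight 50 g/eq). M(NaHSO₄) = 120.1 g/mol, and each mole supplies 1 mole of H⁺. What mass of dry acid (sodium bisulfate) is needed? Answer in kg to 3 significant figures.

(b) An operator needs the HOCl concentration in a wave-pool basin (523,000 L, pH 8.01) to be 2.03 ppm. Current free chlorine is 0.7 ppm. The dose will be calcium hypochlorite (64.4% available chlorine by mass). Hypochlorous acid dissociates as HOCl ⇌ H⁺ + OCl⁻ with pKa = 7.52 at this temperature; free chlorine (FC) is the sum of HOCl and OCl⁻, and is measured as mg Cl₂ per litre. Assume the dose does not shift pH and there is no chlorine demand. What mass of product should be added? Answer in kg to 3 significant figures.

(a) 66.6 kg; (b) 6.17 kg

(a) Volume: 566 m³ = 566,000 L.
(a) Alkalinity to neutralize: (135 − 86) = 49 mg/L as CaCO₃ × 566,000 L = 27,730 g as CaCO₃.
(a) Equivalents of H⁺ required: 27,730 ÷ 50 g/eq = 554.7 eq = 554.7 mol NaHSO₄.
(a) Mass of NaHSO₄: 554.7 × 120.1 = 66,620 g.

(b) [OCl⁻]/[HOCl] = 10^(pH − pKa) = 10^(8.01 − 7.52) = 3.09; fraction as HOCl = 1/(1 + 3.09) = 0.2445.
(b) Free chlorine required for 2.03 ppm HOCl: 2.03 / 0.2445 = 8.303 ppm.
(b) FC to add: 8.303 − 0.7 = 7.603 mg/L as Cl₂.
(b) Cl₂ equivalent: 7.603 mg/L × 523,000 L = 3977 g.
(b) Product at 64.4% available Cl: 3977 / 0.644 = 6175 g.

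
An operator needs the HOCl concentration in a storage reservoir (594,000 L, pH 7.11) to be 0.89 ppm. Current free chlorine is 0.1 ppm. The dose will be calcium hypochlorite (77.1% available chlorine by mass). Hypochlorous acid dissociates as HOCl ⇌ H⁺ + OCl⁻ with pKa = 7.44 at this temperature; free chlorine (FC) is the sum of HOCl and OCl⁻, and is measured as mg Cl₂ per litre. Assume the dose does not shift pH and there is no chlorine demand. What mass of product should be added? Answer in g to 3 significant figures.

929 g

[OCl⁻]/[HOCl] = 10^(pH − pKa) = 10^(7.11 − 7.44) = 0.4677; fraction as HOCl = 1/(1 + 0.4677) = 0.6813.
Free chlorine required for 0.89 ppm HOCl: 0.89 / 0.6813 = 1.306 ppm.
FC to add: 1.306 − 0.1 = 1.206 mg/L as Cl₂.
Cl₂ equivalent: 1.206 mg/L × 594,000 L = 716.5 g.
Product at 77.1% available Cl: 716.5 / 0.771 = 929.4 g.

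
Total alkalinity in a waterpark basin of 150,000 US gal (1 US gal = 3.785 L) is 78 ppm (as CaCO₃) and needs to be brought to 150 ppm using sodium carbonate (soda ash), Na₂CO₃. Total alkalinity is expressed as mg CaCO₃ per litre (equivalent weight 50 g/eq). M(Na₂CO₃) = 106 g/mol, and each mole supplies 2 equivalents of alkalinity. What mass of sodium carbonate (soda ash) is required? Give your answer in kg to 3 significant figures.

Volume: 150,000 US gal × 3.785 L/gal = 567,750 L.
Alkalinity to add: (150 − 78) = 72 mg/L as CaCO₃ × 567,750 L = 40,880 g as CaCO₃.
Equivalents: 40,880 g ÷ 50 g/eq = 817.6 eq.
Each mole of Na₂CO₃ supplies 2 eq, so 817.6 / 2 = 408.8 mol.
Mass: 408.8 mol × 106 g/mol = 43,330 g.

43.3 kg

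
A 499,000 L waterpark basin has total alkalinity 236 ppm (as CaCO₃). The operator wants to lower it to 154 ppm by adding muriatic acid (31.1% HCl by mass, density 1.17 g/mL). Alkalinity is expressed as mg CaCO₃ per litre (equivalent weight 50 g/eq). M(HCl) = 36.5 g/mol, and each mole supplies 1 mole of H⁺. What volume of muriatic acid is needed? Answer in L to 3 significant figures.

Alkalinity to neutralize: (236 − 154) = 82 mg/L as CaCO₃ × 499,000 L = 40,920 g as CaCO₃.
Equivalents of H⁺ required: 40,920 ÷ 50 g/eq = 818.4 eq = 818.4 mol HCl.
Mass of HCl: 818.4 × 36.5 = 29,870 g.
Mass of 31.1% solution: 29,870 / 0.311 = 96,050 g.
Volume: 96,050 g ÷ 1.17 g/mL = 82,090 mL.

82.1 L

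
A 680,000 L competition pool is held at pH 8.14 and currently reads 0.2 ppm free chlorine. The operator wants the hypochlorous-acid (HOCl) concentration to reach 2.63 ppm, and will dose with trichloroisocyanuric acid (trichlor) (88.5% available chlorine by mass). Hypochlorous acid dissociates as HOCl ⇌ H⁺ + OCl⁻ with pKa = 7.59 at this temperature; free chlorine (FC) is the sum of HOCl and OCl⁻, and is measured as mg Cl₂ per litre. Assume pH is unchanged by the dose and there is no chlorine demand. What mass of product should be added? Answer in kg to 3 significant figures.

9.04 kg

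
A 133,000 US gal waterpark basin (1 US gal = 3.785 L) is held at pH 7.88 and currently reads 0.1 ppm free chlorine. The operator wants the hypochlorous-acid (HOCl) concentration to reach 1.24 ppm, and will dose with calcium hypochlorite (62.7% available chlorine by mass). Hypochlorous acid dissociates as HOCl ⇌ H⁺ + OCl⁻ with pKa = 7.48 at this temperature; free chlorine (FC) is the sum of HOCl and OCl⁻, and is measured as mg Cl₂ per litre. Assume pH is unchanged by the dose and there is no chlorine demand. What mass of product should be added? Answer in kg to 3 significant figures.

Volume: 133,000 US gal × 3.785 L/gal = 503,405 L.
[OCl⁻]/[HOCl] = 10^(pH − pKa) = 10^(7.88 − 7.48) = 2.512; fraction as HOCl = 1/(1 + 2.512) = 0.2847.
Free chlorine required for 1.24 ppm HOCl: 1.24 / 0.2847 = 4.355 ppm.
FC to add: 4.355 − 0.1 = 4.255 mg/L as Cl₂.
Cl₂ equivalent: 4.255 mg/L × 503,405 L = 2142 g.
Product at 62.7% available Cl: 2142 / 0.627 = 3416 g.

3.42 kg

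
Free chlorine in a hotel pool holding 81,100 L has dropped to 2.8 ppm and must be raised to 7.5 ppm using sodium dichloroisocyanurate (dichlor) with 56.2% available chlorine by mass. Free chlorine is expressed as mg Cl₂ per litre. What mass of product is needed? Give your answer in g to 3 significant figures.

678 g

Chlorine deficit: 7.5 − 2.8 = 4.7 ppm = 4.7 mg/L as Cl₂.
Cl₂ equivalent needed: 4.7 mg/L × 81,100 L = 381,200 mg = 381.2 g.
Product at 56.2% available chlorine: 381.2 / 0.562 = 678.2 g.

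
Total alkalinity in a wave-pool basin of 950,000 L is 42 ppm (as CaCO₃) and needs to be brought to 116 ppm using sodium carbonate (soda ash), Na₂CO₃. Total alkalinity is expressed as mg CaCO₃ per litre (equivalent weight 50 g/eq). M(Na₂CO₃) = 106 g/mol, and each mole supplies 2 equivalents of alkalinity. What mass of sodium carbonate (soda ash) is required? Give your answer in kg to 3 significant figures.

74.5 kg

Alkalinity to add: (116 − 42) = 74 mg/L as CaCO₃ × 950,000 L = 70,300 g as CaCO₃.
Equivalents: 70,300 g ÷ 50 g/eq = 1406 eq.
Each mole of Na₂CO₃ supplies 2 eq, so 1406 / 2 = 703 mol.
Mass: 703 mol × 106 g/mol = 74,520 g.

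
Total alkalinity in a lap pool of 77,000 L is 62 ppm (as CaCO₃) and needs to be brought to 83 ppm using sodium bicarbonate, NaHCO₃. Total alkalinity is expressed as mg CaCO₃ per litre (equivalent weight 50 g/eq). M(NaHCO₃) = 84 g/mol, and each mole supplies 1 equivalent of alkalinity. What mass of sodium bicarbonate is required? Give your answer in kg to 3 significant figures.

2.72 kg

Alkalinity to add: (83 − 62) = 21 mg/L as CaCO₃ × 77,000 L = 1617 g as CaCO₃.
Equivalents: 1617 g ÷ 50 g/eq = 32.34 eq.
NaHCO₃ supplies 1 eq per mole → 32.34 mol.
Mass: 32.34 mol × 84 g/mol = 2717 g.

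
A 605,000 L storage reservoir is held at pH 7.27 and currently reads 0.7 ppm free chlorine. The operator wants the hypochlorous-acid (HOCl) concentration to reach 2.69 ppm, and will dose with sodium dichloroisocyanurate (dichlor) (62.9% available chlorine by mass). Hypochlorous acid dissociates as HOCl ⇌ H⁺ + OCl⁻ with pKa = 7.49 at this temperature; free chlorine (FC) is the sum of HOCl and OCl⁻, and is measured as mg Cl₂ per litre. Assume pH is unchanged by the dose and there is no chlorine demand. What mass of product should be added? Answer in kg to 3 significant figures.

[OCl⁻]/[HOCl] = 10^(pH − pKa) = 10^(7.27 − 7.49) = 0.6026; fraction as HOCl = 1/(1 + 0.6026) = 0.624.
Free chlorine required for 2.69 ppm HOCl: 2.69 / 0.624 = 4.311 ppm.
FC to add: 4.311 − 0.7 = 3.611 mg/L as Cl₂.
Cl₂ equivalent: 3.611 mg/L × 605,000 L = 2185 g.
Product at 62.9% available Cl: 2185 / 0.629 = 3473 g.

3.47 kg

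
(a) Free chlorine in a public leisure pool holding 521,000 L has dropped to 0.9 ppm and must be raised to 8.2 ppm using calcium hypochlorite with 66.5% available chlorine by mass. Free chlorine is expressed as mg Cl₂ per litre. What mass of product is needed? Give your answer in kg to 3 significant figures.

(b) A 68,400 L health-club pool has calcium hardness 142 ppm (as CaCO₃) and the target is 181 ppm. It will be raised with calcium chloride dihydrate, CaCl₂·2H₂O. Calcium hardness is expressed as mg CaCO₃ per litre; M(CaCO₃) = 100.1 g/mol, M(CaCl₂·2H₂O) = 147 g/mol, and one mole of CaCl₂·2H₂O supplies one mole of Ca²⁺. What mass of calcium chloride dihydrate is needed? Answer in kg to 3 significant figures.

(a) Chlorine deficit: 8.2 − 0.9 = 7.3 ppm = 7.3 mg/L as Cl₂.
(a) Cl₂ equivalent needed: 7.3 mg/L × 521,000 L = 3,803,000 mg = 3803 g.
(a) Product at 66.5% available chlorine: 3803 / 0.665 = 5719 g.

(b) Hardness to add: (181 − 142) = 39 mg/L as CaCO₃ × 68,400 L = 2668 g as CaCO₃.
(b) Moles of Ca²⁺ (1 mol Ca²⁺ ≡ 1 mol CaCO₃): 2668 / 100.1 g/mol = 26.65 mol.
(b) Mass of CaCl₂·2H₂O: 26.65 × 147 = 3917 g.

(a) 5.72 kg; (b) 3.92 kg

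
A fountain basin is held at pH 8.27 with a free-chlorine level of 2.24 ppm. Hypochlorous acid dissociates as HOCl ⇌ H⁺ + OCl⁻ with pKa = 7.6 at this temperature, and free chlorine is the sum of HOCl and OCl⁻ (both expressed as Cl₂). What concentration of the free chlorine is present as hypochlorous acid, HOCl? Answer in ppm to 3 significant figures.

0.395 ppm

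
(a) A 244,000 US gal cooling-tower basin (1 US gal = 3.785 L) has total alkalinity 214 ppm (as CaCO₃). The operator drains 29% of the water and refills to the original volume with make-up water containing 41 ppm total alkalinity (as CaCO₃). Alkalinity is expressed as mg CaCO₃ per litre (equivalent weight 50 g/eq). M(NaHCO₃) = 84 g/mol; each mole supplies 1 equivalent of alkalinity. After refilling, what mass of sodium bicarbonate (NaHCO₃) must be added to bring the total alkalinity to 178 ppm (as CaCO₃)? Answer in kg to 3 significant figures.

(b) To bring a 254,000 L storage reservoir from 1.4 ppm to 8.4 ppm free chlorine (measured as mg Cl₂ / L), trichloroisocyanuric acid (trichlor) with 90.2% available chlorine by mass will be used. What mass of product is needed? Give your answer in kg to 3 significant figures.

(a) Volume: 244,000 US gal × 3.785 L/gal = 923,540 L.
(a) After draining 29% and refilling: 214 × 0.71 + 41 × 0.29 = 163.83 ppm.
(a) Deficit to target: 178 − 163.83 = 14.17 mg/L.
(a) As CaCO₃: 14.17 mg/L × 923,540 L = 13,090 g; ÷ 50 g/eq ÷ 1 = 261.7 mol NaHCO₃.
(a) Mass: 261.7 × 84 = 21,990 g.

(b) Chlorine deficit: 8.4 − 1.4 = 7 ppm = 7 mg/L as Cl₂.
(b) Cl₂ equivalent needed: 7 mg/L × 254,000 L = 1,778,000 mg = 1778 g.
(b) Product at 90.2% available chlorine: 1778 / 0.902 = 1971 g.

(a) 22.0 kg; (b) 1.97 kg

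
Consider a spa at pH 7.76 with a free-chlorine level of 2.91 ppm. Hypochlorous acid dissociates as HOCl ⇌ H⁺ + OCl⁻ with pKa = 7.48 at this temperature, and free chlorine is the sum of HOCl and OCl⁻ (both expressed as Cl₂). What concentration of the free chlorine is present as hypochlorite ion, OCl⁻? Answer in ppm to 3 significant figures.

[OCl⁻]/[HOCl] = 10^(pH − pKa) = 10^(7.76 − 7.48) = 10^0.28 = 1.905.
Fraction as HOCl = 1 / (1 + 1.905) = 0.3442.
OCl⁻ = (1 − 0.3442) × 2.91 ppm = 1.908 ppm.

1.91 ppm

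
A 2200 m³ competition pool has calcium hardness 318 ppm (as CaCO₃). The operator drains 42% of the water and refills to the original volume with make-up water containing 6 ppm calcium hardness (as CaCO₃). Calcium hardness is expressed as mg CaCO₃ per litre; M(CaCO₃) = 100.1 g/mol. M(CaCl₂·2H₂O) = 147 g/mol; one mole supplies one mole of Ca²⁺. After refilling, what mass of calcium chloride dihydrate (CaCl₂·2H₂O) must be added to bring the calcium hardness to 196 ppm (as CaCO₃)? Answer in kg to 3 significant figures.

Volume: 2200 m³ = 2,200,000 L.
After draining 42% and refilling: 318 × 0.58 + 6 × 0.42 = 186.96 ppm.
Deficit to target: 196 − 186.96 = 9.04 mg/L.
As CaCO₃: 9.04 mg/L × 2,200,000 L = 19,890 g; ÷ 100.1 = 198.7 mol Ca²⁺.
Mass: 198.7 × 147 = 29,210 g.

29.2 kg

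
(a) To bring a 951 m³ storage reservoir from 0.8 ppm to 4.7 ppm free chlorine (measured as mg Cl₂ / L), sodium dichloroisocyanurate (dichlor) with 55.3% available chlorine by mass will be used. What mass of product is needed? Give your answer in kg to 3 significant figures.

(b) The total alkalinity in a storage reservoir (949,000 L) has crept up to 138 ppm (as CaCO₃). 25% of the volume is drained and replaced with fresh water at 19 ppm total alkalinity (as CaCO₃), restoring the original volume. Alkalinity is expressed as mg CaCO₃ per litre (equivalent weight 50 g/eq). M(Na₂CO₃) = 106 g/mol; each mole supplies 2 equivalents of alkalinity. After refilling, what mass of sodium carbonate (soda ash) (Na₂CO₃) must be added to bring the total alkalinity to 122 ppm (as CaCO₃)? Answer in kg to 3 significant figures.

(a) 6.71 kg; (b) 13.8 kg

(a) Volume: 951 m³ = 951,000 L.
(a) Chlorine deficit: 4.7 − 0.8 = 3.9 ppm = 3.9 mg/L as Cl₂.
(a) Cl₂ equivalent needed: 3.9 mg/L × 951,000 L = 3,709,000 mg = 3709 g.
(a) Product at 55.3% available chlorine: 3709 / 0.553 = 6707 g.

(b) After draining 25% and refilling: 138 × 0.75 + 19 × 0.25 = 108.25 ppm.
(b) Deficit to target: 122 − 108.25 = 13.75 mg/L.
(b) As CaCO₃: 13.75 mg/L × 949,000 L = 13,050 g; ÷ 50 g/eq ÷ 2 = 130.5 mol Na₂CO₃.
(b) Mass: 130.5 × 106 = 13,830 g.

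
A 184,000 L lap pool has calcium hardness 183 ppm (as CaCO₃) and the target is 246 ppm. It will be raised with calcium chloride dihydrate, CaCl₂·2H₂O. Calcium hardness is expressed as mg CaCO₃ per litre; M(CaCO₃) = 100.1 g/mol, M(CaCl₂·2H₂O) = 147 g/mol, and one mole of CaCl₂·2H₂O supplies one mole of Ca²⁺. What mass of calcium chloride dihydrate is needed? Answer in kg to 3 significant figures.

Hardness to add: (246 − 183) = 63 mg/L as CaCO₃ × 184,000 L = 11,590 g as CaCO₃.
Moles of Ca²⁺ (1 mol Ca²⁺ ≡ 1 mol CaCO₃): 11,590 / 100.1 g/mol = 115.8 mol.
Mass of CaCl₂·2H₂O: 115.8 × 147 = 17,020 g.

17.0 kg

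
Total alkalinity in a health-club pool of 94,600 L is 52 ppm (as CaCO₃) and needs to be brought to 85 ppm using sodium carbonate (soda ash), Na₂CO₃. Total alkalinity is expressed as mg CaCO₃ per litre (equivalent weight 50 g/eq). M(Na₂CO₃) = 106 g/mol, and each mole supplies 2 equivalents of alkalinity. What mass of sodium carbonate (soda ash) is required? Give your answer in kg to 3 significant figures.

Alkalinity to add: (85 − 52) = 33 mg/L as CaCO₃ × 94,600 L = 3122 g as CaCO₃.
Equivalents: 3122 g ÷ 50 g/eq = 62.44 eq.
Each mole of Na₂CO₃ supplies 2 eq, so 62.44 / 2 = 31.22 mol.
Mass: 31.22 mol × 106 g/mol = 3309 g.

3.31 kg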